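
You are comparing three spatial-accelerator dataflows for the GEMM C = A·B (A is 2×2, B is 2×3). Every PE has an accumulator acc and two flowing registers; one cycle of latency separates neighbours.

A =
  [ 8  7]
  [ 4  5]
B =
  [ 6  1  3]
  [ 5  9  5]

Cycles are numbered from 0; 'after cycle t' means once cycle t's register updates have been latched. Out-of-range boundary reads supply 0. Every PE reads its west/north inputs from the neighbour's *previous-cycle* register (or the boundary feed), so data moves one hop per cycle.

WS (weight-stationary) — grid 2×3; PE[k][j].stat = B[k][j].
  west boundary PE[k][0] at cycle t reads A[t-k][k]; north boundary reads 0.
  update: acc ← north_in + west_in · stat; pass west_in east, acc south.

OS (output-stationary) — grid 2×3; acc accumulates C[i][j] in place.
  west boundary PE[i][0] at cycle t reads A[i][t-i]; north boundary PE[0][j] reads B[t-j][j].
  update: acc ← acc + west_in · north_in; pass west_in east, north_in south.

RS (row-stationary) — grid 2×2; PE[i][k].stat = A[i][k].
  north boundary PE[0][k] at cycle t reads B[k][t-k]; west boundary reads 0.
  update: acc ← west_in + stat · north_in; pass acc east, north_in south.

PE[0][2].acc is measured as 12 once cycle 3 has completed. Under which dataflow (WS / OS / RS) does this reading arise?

— WS: 2×3; PE[0][2] trace:
  0: (0,2).acc=0  regs=<0,0>
  1: (0,2).acc=0  regs=<0,0>
  2: (0,2).acc=24  regs=<8,24>
  3: (0,2).acc=12  regs=<4,12>
— OS: 2×3; PE[0][2] trace:
  0: (0,2).acc=0  regs=<0,0>
  1: (0,2).acc=0  regs=<0,0>
  2: (0,2).acc=24  regs=<8,3>
  3: (0,2).acc=59  regs=<7,5>
— RS: 2×2 array has no PE[0][2].

dataflow = WS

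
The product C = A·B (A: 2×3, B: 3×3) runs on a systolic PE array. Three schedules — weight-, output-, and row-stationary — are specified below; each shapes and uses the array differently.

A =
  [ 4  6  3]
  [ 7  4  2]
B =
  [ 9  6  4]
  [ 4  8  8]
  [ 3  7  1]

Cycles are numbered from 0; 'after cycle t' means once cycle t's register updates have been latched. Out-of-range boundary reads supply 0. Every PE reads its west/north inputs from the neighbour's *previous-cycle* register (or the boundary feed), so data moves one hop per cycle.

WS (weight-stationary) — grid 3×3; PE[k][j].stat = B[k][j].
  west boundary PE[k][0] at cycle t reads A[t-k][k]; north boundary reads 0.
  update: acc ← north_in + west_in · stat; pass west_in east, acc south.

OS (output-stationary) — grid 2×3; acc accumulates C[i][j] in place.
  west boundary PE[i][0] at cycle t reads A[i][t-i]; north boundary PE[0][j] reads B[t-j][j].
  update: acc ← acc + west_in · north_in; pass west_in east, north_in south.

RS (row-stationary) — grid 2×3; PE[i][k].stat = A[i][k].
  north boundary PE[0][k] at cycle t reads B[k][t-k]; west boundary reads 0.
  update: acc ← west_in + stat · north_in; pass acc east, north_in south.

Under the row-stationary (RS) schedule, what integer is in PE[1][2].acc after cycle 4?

RS on a 2×3 grid — tracing PE[1][2] and its feeders:
  c0 r0c2: 0 / 0 / 0
  c0 r1c1: 0 / 0 / 0
  c0 r1c2: 0 / 0 / 0
  c1 r0c2: 0 / 0 / 0
  c1 r1c1: 0 / 0 / 0
  c1 r1c2: 0 / 0 / 0
  c2 r0c2: 69 / 69 / 3
  c2 r1c1: 79 / 79 / 4
  c2 r1c2: 0 / 0 / 0
  c3 r0c2: 93 / 93 / 7
  c3 r1c1: 74 / 74 / 8
  c3 r1c2: 85 / 85 / 3
  c4 r0c2: 67 / 67 / 1
  c4 r1c1: 60 / 60 / 8
  c4 r1c2: 88 / 88 / 7

PE[1][2].acc = 88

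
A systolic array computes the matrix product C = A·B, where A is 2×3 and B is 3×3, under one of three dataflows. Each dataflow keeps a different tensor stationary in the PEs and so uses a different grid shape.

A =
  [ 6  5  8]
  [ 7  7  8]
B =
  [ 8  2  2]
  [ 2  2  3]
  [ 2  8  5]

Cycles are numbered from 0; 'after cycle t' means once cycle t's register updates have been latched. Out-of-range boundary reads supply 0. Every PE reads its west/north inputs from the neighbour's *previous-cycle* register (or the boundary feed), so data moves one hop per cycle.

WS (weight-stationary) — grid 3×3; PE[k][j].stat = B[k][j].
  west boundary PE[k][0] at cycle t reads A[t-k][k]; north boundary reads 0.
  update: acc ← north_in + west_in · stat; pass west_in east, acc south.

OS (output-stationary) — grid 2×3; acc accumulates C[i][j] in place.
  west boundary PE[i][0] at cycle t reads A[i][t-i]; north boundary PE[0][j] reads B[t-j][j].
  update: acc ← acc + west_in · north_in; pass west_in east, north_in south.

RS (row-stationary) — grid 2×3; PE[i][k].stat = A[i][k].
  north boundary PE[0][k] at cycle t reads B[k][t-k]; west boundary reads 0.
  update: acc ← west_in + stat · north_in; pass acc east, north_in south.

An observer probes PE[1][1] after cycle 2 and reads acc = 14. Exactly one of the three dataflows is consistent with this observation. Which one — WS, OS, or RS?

— WS: 3×3; PE[1][1] trace:
  cycle 0: PE[1][1] → acc 0, east 0, south 0
  cycle 1: PE[1][1] → acc 0, east 0, south 0
  cycle 2: PE[1][1] → acc 22, east 5, south 22
— OS: 2×3; PE[1][1] trace:
  cycle 0: PE[1][1] → acc 0, east 0, south 0
  cycle 1: PE[1][1] → acc 0, east 0, south 0
  cycle 2: PE[1][1] → acc 14, east 7, south 2
— RS: 2×3; PE[1][1] trace:
  cycle 0: PE[1][1] → acc 0, east 0, south 0
  cycle 1: PE[1][1] → acc 0, east 0, south 0
  cycle 2: PE[1][1] → acc 70, east 70, south 2

dataflow = OS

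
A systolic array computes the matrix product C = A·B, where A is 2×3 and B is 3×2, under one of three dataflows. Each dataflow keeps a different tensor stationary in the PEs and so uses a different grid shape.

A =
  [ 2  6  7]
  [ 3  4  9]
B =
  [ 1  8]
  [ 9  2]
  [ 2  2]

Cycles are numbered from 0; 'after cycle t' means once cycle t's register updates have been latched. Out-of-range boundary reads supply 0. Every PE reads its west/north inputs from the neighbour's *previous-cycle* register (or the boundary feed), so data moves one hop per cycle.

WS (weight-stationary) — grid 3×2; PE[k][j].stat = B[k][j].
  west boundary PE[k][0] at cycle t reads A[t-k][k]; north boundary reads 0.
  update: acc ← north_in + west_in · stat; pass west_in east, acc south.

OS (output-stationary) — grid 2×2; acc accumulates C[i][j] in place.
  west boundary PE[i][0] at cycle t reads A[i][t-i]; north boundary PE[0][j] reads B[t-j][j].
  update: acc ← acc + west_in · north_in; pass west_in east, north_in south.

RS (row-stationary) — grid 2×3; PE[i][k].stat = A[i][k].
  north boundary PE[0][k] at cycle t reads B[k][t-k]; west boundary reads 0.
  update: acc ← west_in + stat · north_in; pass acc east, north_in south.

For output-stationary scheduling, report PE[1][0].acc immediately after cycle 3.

OS 2×2: PE[1][0] cycle-by-cycle (with neighbour feeds):
  0: (0,0).acc=2  regs=<2,1>
  0: (1,0).acc=0  regs=<0,0>
  1: (0,0).acc=56  regs=<6,9>
  1: (1,0).acc=3  regs=<3,1>
  2: (0,0).acc=70  regs=<7,2>
  2: (1,0).acc=39  regs=<4,9>
  3: (0,0).acc=70  regs=<0,0>
  3: (1,0).acc=57  regs=<9,2>

PE[1][0].acc = 57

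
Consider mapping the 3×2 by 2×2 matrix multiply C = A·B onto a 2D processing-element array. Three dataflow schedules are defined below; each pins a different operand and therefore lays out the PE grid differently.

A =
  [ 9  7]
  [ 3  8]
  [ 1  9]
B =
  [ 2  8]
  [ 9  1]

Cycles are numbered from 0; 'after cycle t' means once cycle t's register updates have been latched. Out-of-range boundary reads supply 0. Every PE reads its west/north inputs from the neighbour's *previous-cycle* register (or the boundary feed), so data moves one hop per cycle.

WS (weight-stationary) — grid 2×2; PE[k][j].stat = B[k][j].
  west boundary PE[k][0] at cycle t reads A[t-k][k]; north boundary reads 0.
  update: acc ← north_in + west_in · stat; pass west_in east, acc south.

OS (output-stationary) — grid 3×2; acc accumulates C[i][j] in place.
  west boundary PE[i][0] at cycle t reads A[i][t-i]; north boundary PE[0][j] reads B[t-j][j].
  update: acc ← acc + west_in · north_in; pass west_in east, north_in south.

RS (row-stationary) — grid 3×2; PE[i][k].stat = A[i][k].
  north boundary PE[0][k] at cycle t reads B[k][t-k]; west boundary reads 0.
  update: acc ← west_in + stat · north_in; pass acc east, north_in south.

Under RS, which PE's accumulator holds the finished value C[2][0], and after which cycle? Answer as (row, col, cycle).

(row, col, cycle) = (2, 1, 3)

RS — PE[2][1] is where C[2][0] collects:
  after 0 — PE[2][1] acc=0, pass-E 0, pass-S 0
  after 1 — PE[2][1] acc=0, pass-E 0, pass-S 0
  after 2 — PE[2][1] acc=0, pass-E 0, pass-S 0
  after 3 — PE[2][1] acc=83, pass-E 83, pass-S 9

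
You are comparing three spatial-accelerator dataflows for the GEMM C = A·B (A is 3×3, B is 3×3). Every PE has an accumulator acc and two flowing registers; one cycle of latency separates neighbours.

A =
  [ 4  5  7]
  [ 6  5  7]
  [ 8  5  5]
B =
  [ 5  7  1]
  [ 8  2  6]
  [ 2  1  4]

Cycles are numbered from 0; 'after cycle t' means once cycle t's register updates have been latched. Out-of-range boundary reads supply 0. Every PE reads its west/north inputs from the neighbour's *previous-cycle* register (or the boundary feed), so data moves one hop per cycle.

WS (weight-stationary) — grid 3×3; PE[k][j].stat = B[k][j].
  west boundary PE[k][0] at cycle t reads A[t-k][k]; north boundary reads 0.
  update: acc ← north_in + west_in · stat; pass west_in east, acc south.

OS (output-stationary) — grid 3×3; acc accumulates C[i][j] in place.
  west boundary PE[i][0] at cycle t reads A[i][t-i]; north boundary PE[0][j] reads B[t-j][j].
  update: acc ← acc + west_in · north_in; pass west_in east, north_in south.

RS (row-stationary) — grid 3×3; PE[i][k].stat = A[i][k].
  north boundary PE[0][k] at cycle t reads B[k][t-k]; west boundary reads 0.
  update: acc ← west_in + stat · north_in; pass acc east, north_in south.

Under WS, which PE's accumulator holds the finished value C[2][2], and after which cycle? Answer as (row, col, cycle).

Under WS, C[2][2] lands at PE[2][2]:
  [0] (2,2) acc=0 (h:0 v:0)
  [1] (2,2) acc=0 (h:0 v:0)
  [2] (2,2) acc=0 (h:0 v:0)
  [3] (2,2) acc=0 (h:0 v:0)
  [4] (2,2) acc=62 (h:7 v:62)
  [5] (2,2) acc=64 (h:7 v:64)
  [6] (2,2) acc=58 (h:5 v:58)

(row, col, cycle) = (2, 2, 6)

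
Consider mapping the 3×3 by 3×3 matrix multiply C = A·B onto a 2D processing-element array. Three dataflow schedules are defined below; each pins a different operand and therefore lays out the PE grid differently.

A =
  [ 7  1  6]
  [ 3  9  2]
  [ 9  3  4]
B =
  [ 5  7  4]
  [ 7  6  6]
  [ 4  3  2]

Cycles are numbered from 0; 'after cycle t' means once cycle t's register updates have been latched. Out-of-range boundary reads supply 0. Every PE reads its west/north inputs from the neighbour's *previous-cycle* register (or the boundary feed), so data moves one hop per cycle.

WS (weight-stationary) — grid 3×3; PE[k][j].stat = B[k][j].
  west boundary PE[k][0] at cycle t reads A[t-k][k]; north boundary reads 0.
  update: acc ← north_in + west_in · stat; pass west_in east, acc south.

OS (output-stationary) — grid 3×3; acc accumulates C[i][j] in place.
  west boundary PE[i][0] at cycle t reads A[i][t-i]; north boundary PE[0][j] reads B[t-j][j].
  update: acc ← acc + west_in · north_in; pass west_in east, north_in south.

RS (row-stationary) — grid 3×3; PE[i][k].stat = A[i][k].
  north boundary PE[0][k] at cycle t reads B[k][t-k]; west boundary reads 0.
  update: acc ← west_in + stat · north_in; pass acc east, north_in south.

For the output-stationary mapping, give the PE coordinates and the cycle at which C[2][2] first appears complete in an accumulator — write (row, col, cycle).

OS: C[2][2] accumulates in PE[2][2]:
  after 0 — PE[2][2] acc=0, pass-E 0, pass-S 0
  after 1 — PE[2][2] acc=0, pass-E 0, pass-S 0
  after 2 — PE[2][2] acc=0, pass-E 0, pass-S 0
  after 3 — PE[2][2] acc=0, pass-E 0, pass-S 0
  after 4 — PE[2][2] acc=36, pass-E 9, pass-S 4
  after 5 — PE[2][2] acc=54, pass-E 3, pass-S 6
  after 6 — PE[2][2] acc=62, pass-E 4, pass-S 2

(row, col, cycle) = (2, 2, 6)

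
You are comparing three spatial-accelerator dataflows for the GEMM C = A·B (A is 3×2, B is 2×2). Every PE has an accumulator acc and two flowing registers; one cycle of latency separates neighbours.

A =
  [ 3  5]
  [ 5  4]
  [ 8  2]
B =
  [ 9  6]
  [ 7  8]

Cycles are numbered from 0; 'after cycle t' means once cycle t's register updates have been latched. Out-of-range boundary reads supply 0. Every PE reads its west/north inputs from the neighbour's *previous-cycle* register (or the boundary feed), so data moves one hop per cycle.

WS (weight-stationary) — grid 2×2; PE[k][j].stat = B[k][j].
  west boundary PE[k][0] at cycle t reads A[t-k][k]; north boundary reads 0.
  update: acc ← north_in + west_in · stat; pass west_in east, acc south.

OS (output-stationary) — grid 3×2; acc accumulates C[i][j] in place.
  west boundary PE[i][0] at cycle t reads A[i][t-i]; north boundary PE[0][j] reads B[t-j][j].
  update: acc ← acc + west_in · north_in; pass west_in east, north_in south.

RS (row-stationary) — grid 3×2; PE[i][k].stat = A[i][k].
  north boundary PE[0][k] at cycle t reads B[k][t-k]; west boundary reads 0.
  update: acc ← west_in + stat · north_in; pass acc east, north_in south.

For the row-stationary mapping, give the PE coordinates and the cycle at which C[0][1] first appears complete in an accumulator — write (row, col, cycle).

Under RS, C[0][1] lands at PE[0][1]:
  cycle 0: PE[0][1] → acc 0, east 0, south 0
  cycle 1: PE[0][1] → acc 62, east 62, south 7
  cycle 2: PE[0][1] → acc 58, east 58, south 8

(row, col, cycle) = (0, 1, 2)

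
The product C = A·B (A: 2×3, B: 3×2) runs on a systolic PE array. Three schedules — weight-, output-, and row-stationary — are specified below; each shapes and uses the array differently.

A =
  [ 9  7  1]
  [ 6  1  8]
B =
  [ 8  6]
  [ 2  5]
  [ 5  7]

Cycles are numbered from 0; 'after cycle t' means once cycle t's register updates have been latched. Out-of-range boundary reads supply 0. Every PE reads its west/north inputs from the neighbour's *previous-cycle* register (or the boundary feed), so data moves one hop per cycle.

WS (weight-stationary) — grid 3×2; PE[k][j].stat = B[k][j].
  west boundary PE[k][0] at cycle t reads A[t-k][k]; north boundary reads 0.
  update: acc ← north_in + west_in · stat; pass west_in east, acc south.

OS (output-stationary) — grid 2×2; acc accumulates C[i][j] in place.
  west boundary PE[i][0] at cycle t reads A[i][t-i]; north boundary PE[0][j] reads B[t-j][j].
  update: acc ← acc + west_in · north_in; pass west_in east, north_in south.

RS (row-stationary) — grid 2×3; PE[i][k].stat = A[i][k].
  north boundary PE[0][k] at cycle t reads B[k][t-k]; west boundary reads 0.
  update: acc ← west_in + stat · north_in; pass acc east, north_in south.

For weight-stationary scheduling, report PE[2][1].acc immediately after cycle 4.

PE[2][1].acc = 97

WS (3×2). Following PE[2][1] plus its west/north inputs:
  cycle 0: PE[1][1] → acc 0, east 0, south 0
  cycle 0: PE[2][0] → acc 0, east 0, south 0
  cycle 0: PE[2][1] → acc 0, east 0, south 0
  cycle 1: PE[1][1] → acc 0, east 0, south 0
  cycle 1: PE[2][0] → acc 0, east 0, south 0
  cycle 1: PE[2][1] → acc 0, east 0, south 0
  cycle 2: PE[1][1] → acc 89, east 7, south 89
  cycle 2: PE[2][0] → acc 91, east 1, south 91
  cycle 2: PE[2][1] → acc 0, east 0, south 0
  cycle 3: PE[1][1] → acc 41, east 1, south 41
  cycle 3: PE[2][0] → acc 90, east 8, south 90
  cycle 3: PE[2][1] → acc 96, east 1, south 96
  cycle 4: PE[1][1] → acc 0, east 0, south 0
  cycle 4: PE[2][0] → acc 0, east 0, south 0
  cycle 4: PE[2][1] → acc 97, east 8, south 97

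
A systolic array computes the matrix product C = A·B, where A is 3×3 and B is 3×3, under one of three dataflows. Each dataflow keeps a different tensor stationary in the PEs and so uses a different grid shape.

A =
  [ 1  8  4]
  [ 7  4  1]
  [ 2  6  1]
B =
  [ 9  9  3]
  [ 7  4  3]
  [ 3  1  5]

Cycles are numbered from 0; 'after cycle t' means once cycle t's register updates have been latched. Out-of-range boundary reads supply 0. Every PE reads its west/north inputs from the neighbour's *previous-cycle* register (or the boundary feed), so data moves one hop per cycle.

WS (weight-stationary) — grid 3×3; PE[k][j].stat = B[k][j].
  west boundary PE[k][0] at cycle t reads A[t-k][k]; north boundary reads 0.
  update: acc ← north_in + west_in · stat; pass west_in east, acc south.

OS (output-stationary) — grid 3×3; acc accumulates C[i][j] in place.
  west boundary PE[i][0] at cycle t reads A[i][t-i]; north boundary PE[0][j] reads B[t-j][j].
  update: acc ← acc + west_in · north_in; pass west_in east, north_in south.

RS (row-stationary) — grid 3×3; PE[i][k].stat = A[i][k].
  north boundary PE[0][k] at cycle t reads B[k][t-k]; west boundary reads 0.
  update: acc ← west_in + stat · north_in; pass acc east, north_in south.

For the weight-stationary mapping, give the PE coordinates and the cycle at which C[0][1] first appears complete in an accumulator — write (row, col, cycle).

WS: C[0][1] accumulates in PE[2][1]:
  cycle 0: PE[2][1] → acc 0, east 0, south 0
  cycle 1: PE[2][1] → acc 0, east 0, south 0
  cycle 2: PE[2][1] → acc 0, east 0, south 0
  cycle 3: PE[2][1] → acc 45, east 4, south 45

(row, col, cycle) = (2, 1, 3)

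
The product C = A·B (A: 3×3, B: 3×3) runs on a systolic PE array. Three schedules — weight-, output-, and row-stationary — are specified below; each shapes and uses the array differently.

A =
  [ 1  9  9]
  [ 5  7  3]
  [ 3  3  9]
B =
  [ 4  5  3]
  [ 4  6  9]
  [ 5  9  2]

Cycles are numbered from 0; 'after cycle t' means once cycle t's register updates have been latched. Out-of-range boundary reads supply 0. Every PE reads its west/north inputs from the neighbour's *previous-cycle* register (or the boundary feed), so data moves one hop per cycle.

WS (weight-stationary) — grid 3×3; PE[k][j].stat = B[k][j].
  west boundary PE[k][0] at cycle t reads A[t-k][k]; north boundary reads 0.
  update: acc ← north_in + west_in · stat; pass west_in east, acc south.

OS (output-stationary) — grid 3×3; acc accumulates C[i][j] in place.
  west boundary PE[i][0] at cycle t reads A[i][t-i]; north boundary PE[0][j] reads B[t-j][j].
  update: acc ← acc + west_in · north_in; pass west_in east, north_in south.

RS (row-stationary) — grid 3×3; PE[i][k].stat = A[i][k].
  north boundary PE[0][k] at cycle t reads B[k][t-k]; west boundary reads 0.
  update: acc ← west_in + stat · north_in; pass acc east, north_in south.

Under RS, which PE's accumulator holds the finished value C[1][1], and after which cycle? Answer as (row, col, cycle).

(row, col, cycle) = (1, 2, 4)

Under RS, C[1][1] lands at PE[1][2]:
  step 0 · PE1,2: acc=0; fwd→0 fwd↓0
  step 1 · PE1,2: acc=0; fwd→0 fwd↓0
  step 2 · PE1,2: acc=0; fwd→0 fwd↓0
  step 3 · PE1,2: acc=63; fwd→63 fwd↓5
  step 4 · PE1,2: acc=94; fwd→94 fwd↓9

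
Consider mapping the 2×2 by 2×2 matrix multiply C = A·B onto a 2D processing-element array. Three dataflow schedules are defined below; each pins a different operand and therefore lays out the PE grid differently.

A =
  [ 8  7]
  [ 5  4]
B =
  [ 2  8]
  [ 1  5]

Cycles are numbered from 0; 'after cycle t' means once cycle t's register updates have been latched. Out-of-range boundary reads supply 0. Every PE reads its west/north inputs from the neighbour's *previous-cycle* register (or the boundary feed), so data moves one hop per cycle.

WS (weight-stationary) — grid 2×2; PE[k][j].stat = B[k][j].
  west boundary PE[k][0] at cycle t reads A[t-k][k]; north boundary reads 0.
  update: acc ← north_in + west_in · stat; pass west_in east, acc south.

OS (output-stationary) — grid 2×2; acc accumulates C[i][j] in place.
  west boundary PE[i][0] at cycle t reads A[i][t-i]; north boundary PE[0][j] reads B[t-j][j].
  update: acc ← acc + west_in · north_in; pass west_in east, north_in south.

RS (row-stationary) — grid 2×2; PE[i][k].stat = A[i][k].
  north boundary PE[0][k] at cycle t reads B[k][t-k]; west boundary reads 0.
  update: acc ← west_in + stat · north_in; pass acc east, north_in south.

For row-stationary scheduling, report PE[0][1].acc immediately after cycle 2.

RS 2×2: PE[0][1] cycle-by-cycle (with neighbour feeds):
  c0 r0c0: 16 / 16 / 2
  c0 r0c1: 0 / 0 / 0
  c1 r0c0: 64 / 64 / 8
  c1 r0c1: 23 / 23 / 1
  c2 r0c0: 0 / 0 / 0
  c2 r0c1: 99 / 99 / 5

PE[0][1].acc = 99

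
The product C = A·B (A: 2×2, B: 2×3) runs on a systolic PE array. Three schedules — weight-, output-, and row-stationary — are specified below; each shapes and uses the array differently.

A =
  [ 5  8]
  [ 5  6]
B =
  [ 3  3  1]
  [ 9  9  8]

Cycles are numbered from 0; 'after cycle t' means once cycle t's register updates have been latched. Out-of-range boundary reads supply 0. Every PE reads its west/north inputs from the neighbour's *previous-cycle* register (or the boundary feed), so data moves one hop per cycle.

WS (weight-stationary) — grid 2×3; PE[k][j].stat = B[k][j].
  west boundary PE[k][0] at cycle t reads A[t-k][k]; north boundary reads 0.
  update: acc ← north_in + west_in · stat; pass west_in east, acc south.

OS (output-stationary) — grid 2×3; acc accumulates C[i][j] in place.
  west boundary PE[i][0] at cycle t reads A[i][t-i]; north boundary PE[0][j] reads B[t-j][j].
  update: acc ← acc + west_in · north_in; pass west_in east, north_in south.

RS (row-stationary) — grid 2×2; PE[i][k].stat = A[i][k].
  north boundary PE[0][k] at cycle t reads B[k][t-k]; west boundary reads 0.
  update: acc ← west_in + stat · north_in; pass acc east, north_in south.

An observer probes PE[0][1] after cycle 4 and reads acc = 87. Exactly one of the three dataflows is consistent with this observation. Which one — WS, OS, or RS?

dataflow = OS

WS (2×3 grid), PE[0][1]:
  t=0 PE[0][1]: acc=0 h=0 v=0
  t=1 PE[0][1]: acc=15 h=5 v=15
  t=2 PE[0][1]: acc=15 h=5 v=15
  t=3 PE[0][1]: acc=0 h=0 v=0
  t=4 PE[0][1]: acc=0 h=0 v=0
OS (2×3 grid), PE[0][1]:
  t=0 PE[0][1]: acc=0 h=0 v=0
  t=1 PE[0][1]: acc=15 h=5 v=3
  t=2 PE[0][1]: acc=87 h=8 v=9
  t=3 PE[0][1]: acc=87 h=0 v=0
  t=4 PE[0][1]: acc=87 h=0 v=0
RS (2×2 grid), PE[0][1]:
  t=0 PE[0][1]: acc=0 h=0 v=0
  t=1 PE[0][1]: acc=87 h=87 v=9
  t=2 PE[0][1]: acc=87 h=87 v=9
  t=3 PE[0][1]: acc=69 h=69 v=8
  t=4 PE[0][1]: acc=0 h=0 v=0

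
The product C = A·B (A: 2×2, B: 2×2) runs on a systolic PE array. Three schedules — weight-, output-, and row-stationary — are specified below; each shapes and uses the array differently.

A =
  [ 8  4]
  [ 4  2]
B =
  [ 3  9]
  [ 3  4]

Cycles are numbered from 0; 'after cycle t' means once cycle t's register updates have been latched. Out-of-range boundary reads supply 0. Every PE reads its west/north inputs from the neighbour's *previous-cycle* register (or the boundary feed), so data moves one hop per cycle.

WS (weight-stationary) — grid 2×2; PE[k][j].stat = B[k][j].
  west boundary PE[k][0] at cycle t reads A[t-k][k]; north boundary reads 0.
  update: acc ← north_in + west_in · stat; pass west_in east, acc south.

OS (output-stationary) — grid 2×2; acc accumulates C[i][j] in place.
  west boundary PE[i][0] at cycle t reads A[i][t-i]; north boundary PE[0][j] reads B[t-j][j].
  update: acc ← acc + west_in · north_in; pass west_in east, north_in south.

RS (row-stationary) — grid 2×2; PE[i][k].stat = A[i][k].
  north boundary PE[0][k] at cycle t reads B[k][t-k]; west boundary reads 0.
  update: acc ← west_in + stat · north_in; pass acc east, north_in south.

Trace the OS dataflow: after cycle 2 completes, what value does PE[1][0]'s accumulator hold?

OS (2×2). Following PE[1][0] plus its west/north inputs:
  after 0 — PE[0][0] acc=24, pass-E 8, pass-S 3
  after 0 — PE[1][0] acc=0, pass-E 0, pass-S 0
  after 1 — PE[0][0] acc=36, pass-E 4, pass-S 3
  after 1 — PE[1][0] acc=12, pass-E 4, pass-S 3
  after 2 — PE[0][0] acc=36, pass-E 0, pass-S 0
  after 2 — PE[1][0] acc=18, pass-E 2, pass-S 3

PE[1][0].acc = 18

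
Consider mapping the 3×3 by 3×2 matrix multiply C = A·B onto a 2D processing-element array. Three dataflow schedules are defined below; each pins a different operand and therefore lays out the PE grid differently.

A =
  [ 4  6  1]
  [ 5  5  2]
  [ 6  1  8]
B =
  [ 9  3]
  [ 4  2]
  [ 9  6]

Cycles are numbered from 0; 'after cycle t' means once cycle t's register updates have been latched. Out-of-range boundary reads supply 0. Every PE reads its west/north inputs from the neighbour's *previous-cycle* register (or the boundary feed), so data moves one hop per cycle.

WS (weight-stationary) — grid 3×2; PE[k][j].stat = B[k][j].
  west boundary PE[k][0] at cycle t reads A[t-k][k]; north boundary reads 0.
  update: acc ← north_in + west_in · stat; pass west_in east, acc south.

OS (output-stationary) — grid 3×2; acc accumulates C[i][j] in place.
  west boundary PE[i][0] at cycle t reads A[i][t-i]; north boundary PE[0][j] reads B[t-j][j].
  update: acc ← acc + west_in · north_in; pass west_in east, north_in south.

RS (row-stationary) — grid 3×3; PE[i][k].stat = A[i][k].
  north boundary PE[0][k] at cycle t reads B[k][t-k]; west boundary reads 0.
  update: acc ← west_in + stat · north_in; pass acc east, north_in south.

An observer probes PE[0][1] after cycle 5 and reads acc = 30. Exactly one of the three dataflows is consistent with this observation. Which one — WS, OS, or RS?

dataflow = OS

Under WS (3×2), PE[0][1]:
  c0 r0c1: 0 / 0 / 0
  c1 r0c1: 12 / 4 / 12
  c2 r0c1: 15 / 5 / 15
  c3 r0c1: 18 / 6 / 18
  c4 r0c1: 0 / 0 / 0
  c5 r0c1: 0 / 0 / 0
Under OS (3×2), PE[0][1]:
  c0 r0c1: 0 / 0 / 0
  c1 r0c1: 12 / 4 / 3
  c2 r0c1: 24 / 6 / 2
  c3 r0c1: 30 / 1 / 6
  c4 r0c1: 30 / 0 / 0
  c5 r0c1: 30 / 0 / 0
Under RS (3×3), PE[0][1]:
  c0 r0c1: 0 / 0 / 0
  c1 r0c1: 60 / 60 / 4
  c2 r0c1: 24 / 24 / 2
  c3 r0c1: 0 / 0 / 0
  c4 r0c1: 0 / 0 / 0
  c5 r0c1: 0 / 0 / 0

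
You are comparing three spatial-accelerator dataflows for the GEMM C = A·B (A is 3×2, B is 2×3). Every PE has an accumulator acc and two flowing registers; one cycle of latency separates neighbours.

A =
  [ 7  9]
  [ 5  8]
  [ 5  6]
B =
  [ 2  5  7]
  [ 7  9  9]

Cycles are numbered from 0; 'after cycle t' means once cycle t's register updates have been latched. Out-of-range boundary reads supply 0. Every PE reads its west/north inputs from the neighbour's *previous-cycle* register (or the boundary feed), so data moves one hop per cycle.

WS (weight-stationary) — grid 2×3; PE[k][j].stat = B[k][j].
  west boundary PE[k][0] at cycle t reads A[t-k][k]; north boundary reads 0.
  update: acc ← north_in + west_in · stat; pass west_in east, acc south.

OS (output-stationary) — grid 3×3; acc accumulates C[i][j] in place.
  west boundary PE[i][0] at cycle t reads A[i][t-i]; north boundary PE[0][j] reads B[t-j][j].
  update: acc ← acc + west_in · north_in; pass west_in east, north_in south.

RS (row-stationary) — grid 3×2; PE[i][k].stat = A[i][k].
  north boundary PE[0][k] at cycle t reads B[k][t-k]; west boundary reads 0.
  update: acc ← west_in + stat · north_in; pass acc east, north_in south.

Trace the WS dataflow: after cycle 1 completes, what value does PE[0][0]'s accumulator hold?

WS (2×3). Following PE[0][0] plus its west/north inputs:
  cycle 0: PE[0][0] → acc 14, east 7, south 14
  cycle 1: PE[0][0] → acc 10, east 5, south 10

PE[0][0].acc = 10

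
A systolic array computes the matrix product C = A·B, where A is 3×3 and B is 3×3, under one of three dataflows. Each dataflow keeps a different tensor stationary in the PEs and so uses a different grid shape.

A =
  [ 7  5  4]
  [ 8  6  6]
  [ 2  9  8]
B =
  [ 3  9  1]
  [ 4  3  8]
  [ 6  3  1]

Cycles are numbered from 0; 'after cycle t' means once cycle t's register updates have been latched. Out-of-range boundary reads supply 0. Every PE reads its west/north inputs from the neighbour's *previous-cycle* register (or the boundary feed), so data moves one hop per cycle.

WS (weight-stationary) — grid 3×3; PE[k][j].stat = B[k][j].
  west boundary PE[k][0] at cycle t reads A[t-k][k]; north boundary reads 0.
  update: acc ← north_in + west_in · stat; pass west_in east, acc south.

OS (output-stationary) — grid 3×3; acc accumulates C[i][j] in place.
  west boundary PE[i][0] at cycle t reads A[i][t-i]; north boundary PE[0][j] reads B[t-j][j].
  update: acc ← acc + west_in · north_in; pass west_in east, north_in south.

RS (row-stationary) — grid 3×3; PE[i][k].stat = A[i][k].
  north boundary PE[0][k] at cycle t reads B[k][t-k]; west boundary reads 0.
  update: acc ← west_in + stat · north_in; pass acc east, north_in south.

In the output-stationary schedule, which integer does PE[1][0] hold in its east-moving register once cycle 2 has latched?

Tracing OS — 3×3 array, target PE[1][0]:
  c0 r0c0: 21 / 7 / 3
  c0 r1c0: 0 / 0 / 0
  c1 r0c0: 41 / 5 / 4
  c1 r1c0: 24 / 8 / 3
  c2 r0c0: 65 / 4 / 6
  c2 r1c0: 48 / 6 / 4

register = 6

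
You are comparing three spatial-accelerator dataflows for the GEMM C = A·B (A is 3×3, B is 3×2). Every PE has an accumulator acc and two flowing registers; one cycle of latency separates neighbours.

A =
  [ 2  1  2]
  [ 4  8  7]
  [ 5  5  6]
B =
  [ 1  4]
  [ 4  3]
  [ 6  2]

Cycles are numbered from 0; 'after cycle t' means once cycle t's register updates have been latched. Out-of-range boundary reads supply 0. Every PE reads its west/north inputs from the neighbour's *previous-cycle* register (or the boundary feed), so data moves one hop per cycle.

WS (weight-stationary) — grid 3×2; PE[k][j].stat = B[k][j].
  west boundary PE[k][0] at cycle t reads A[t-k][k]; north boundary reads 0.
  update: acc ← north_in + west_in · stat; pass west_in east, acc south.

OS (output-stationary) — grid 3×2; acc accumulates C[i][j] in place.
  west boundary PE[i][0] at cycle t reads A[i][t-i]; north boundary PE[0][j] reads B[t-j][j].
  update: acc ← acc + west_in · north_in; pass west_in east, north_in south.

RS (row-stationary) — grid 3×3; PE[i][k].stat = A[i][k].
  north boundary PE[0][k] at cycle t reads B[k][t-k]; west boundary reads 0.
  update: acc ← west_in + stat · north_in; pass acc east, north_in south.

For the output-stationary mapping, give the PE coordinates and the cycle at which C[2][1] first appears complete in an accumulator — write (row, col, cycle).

OS — PE[2][1] is where C[2][1] collects:
  after 0 — PE[2][1] acc=0, pass-E 0, pass-S 0
  after 1 — PE[2][1] acc=0, pass-E 0, pass-S 0
  after 2 — PE[2][1] acc=0, pass-E 0, pass-S 0
  after 3 — PE[2][1] acc=20, pass-E 5, pass-S 4
  after 4 — PE[2][1] acc=35, pass-E 5, pass-S 3
  after 5 — PE[2][1] acc=47, pass-E 6, pass-S 2

(row, col, cycle) = (2, 1, 5)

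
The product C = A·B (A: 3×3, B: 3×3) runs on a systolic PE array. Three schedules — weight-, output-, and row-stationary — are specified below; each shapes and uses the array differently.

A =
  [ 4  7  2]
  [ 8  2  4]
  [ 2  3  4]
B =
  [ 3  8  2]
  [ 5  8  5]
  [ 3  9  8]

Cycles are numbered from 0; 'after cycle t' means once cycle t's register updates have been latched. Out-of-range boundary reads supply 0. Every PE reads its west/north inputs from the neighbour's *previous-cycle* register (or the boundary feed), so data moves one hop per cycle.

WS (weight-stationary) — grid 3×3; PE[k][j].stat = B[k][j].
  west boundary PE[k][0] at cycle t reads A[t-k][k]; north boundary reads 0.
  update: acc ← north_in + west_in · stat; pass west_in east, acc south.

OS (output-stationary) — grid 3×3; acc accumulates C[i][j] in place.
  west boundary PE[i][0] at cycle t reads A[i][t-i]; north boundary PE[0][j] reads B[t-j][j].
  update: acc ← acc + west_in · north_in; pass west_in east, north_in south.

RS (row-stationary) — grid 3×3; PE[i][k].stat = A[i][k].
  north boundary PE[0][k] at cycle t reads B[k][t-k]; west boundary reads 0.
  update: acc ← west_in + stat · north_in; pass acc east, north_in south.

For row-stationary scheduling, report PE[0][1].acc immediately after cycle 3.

PE[0][1].acc = 43

RS (3×3). Following PE[0][1] plus its west/north inputs:
  [0] (0,0) acc=12 (h:12 v:3)
  [0] (0,1) acc=0 (h:0 v:0)
  [1] (0,0) acc=32 (h:32 v:8)
  [1] (0,1) acc=47 (h:47 v:5)
  [2] (0,0) acc=8 (h:8 v:2)
  [2] (0,1) acc=88 (h:88 v:8)
  [3] (0,0) acc=0 (h:0 v:0)
  [3] (0,1) acc=43 (h:43 v:5)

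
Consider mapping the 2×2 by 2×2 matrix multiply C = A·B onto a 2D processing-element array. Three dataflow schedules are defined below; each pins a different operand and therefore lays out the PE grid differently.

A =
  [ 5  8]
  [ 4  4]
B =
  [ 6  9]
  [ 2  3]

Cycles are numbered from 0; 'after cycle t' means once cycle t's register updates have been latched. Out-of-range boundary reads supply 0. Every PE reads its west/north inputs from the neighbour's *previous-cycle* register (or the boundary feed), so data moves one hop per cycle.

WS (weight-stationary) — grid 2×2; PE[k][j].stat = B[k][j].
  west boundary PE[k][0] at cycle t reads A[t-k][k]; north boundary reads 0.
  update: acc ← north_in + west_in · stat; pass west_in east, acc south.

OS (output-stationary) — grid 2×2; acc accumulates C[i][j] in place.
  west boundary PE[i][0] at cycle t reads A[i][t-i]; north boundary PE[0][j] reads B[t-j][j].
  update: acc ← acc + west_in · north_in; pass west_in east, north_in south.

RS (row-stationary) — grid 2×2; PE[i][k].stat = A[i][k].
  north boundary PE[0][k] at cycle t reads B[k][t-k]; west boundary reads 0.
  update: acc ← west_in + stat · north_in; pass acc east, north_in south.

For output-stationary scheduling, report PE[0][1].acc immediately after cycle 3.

OS on a 2×2 grid — tracing PE[0][1] and its feeders:
  step 0 · PE0,0: acc=30; fwd→5 fwd↓6
  step 0 · PE0,1: acc=0; fwd→0 fwd↓0
  step 1 · PE0,0: acc=46; fwd→8 fwd↓2
  step 1 · PE0,1: acc=45; fwd→5 fwd↓9
  step 2 · PE0,0: acc=46; fwd→0 fwd↓0
  step 2 · PE0,1: acc=69; fwd→8 fwd↓3
  step 3 · PE0,0: acc=46; fwd→0 fwd↓0
  step 3 · PE0,1: acc=69; fwd→0 fwd↓0

PE[0][1].acc = 69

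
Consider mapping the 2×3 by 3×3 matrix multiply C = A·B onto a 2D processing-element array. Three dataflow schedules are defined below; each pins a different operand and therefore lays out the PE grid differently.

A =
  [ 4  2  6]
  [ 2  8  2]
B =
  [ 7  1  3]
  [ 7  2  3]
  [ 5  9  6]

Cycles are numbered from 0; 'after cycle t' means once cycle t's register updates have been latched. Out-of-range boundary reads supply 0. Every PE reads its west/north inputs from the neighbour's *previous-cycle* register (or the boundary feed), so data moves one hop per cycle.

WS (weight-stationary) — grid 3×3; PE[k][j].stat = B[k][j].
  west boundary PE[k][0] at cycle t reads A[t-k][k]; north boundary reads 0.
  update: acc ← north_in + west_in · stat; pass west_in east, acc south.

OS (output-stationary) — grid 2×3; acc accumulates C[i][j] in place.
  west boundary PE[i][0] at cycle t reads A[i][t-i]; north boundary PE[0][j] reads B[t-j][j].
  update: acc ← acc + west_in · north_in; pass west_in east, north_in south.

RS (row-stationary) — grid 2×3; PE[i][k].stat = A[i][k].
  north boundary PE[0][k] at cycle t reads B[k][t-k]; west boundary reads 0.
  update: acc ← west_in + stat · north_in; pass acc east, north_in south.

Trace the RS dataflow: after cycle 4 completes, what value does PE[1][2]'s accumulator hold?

RS (2×3). Following PE[1][2] plus its west/north inputs:
  after 0 — PE[0][2] acc=0, pass-E 0, pass-S 0
  after 0 — PE[1][1] acc=0, pass-E 0, pass-S 0
  after 0 — PE[1][2] acc=0, pass-E 0, pass-S 0
  after 1 — PE[0][2] acc=0, pass-E 0, pass-S 0
  after 1 — PE[1][1] acc=0, pass-E 0, pass-S 0
  after 1 — PE[1][2] acc=0, pass-E 0, pass-S 0
  after 2 — PE[0][2] acc=72, pass-E 72, pass-S 5
  after 2 — PE[1][1] acc=70, pass-E 70, pass-S 7
  after 2 — PE[1][2] acc=0, pass-E 0, pass-S 0
  after 3 — PE[0][2] acc=62, pass-E 62, pass-S 9
  after 3 — PE[1][1] acc=18, pass-E 18, pass-S 2
  after 3 — PE[1][2] acc=80, pass-E 80, pass-S 5
  after 4 — PE[0][2] acc=54, pass-E 54, pass-S 6
  after 4 — PE[1][1] acc=30, pass-E 30, pass-S 3
  after 4 — PE[1][2] acc=36, pass-E 36, pass-S 9

PE[1][2].acc = 36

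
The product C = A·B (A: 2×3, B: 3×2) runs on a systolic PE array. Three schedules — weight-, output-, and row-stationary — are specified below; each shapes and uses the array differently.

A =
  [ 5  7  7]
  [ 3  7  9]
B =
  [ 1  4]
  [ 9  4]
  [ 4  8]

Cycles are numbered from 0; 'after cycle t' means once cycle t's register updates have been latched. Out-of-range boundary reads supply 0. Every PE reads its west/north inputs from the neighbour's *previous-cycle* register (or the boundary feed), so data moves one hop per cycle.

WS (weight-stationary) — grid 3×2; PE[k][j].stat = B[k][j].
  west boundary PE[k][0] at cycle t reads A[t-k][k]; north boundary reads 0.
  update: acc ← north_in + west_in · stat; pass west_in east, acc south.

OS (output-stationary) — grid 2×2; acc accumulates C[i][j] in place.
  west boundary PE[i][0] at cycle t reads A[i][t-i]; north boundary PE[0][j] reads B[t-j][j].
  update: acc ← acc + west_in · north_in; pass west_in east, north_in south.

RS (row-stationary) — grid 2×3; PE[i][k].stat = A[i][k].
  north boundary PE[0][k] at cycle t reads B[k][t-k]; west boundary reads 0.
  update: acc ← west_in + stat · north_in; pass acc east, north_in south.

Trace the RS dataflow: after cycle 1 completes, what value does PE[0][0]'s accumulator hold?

RS on a 2×3 grid — tracing PE[0][0] and its feeders:
  [0] (0,0) acc=5 (h:5 v:1)
  [1] (0,0) acc=20 (h:20 v:4)

PE[0][0].acc = 20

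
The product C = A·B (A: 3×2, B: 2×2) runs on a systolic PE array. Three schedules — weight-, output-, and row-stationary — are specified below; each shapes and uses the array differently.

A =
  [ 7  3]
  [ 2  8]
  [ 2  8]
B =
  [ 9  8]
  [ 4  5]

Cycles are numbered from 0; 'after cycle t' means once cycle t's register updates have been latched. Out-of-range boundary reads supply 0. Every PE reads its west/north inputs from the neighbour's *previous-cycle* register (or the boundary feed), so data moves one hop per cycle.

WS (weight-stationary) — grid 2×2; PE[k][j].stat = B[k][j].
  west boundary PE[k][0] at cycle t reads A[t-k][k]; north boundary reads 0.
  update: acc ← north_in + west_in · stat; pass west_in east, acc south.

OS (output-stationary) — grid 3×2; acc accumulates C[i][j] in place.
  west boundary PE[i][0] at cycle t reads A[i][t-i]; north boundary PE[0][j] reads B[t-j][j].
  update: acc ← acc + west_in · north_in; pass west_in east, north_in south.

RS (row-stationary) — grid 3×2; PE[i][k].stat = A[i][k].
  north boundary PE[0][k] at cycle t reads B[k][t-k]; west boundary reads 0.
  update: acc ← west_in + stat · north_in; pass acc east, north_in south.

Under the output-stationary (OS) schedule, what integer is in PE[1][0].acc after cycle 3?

OS on a 3×2 grid — tracing PE[1][0] and its feeders:
  cycle 0: PE[0][0] → acc 63, east 7, south 9
  cycle 0: PE[1][0] → acc 0, east 0, south 0
  cycle 1: PE[0][0] → acc 75, east 3, south 4
  cycle 1: PE[1][0] → acc 18, east 2, south 9
  cycle 2: PE[0][0] → acc 75, east 0, south 0
  cycle 2: PE[1][0] → acc 50, east 8, south 4
  cycle 3: PE[0][0] → acc 75, east 0, south 0
  cycle 3: PE[1][0] → acc 50, east 0, south 0

PE[1][0].acc = 50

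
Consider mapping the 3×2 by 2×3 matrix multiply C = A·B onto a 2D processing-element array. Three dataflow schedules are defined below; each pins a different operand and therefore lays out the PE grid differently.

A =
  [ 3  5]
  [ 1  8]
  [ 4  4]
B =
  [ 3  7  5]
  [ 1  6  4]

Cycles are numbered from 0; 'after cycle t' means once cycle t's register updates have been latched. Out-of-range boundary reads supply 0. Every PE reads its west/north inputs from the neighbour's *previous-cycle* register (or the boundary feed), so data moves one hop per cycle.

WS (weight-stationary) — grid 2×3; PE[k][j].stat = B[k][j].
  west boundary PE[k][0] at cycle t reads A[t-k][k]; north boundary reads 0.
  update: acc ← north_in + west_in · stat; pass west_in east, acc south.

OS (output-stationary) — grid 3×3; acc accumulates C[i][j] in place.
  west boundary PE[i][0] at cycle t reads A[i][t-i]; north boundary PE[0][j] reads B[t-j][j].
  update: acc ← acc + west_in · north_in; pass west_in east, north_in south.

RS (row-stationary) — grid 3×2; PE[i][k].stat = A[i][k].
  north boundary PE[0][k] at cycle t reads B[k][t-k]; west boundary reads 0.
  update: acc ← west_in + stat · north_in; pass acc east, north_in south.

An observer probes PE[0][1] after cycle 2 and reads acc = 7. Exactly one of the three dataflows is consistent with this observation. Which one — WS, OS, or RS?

Under WS (2×3), PE[0][1]:
  [0] (0,1) acc=0 (h:0 v:0)
  [1] (0,1) acc=21 (h:3 v:21)
  [2] (0,1) acc=7 (h:1 v:7)
Under OS (3×3), PE[0][1]:
  [0] (0,1) acc=0 (h:0 v:0)
  [1] (0,1) acc=21 (h:3 v:7)
  [2] (0,1) acc=51 (h:5 v:6)
Under RS (3×2), PE[0][1]:
  [0] (0,1) acc=0 (h:0 v:0)
  [1] (0,1) acc=14 (h:14 v:1)
  [2] (0,1) acc=51 (h:51 v:6)

dataflow = WS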